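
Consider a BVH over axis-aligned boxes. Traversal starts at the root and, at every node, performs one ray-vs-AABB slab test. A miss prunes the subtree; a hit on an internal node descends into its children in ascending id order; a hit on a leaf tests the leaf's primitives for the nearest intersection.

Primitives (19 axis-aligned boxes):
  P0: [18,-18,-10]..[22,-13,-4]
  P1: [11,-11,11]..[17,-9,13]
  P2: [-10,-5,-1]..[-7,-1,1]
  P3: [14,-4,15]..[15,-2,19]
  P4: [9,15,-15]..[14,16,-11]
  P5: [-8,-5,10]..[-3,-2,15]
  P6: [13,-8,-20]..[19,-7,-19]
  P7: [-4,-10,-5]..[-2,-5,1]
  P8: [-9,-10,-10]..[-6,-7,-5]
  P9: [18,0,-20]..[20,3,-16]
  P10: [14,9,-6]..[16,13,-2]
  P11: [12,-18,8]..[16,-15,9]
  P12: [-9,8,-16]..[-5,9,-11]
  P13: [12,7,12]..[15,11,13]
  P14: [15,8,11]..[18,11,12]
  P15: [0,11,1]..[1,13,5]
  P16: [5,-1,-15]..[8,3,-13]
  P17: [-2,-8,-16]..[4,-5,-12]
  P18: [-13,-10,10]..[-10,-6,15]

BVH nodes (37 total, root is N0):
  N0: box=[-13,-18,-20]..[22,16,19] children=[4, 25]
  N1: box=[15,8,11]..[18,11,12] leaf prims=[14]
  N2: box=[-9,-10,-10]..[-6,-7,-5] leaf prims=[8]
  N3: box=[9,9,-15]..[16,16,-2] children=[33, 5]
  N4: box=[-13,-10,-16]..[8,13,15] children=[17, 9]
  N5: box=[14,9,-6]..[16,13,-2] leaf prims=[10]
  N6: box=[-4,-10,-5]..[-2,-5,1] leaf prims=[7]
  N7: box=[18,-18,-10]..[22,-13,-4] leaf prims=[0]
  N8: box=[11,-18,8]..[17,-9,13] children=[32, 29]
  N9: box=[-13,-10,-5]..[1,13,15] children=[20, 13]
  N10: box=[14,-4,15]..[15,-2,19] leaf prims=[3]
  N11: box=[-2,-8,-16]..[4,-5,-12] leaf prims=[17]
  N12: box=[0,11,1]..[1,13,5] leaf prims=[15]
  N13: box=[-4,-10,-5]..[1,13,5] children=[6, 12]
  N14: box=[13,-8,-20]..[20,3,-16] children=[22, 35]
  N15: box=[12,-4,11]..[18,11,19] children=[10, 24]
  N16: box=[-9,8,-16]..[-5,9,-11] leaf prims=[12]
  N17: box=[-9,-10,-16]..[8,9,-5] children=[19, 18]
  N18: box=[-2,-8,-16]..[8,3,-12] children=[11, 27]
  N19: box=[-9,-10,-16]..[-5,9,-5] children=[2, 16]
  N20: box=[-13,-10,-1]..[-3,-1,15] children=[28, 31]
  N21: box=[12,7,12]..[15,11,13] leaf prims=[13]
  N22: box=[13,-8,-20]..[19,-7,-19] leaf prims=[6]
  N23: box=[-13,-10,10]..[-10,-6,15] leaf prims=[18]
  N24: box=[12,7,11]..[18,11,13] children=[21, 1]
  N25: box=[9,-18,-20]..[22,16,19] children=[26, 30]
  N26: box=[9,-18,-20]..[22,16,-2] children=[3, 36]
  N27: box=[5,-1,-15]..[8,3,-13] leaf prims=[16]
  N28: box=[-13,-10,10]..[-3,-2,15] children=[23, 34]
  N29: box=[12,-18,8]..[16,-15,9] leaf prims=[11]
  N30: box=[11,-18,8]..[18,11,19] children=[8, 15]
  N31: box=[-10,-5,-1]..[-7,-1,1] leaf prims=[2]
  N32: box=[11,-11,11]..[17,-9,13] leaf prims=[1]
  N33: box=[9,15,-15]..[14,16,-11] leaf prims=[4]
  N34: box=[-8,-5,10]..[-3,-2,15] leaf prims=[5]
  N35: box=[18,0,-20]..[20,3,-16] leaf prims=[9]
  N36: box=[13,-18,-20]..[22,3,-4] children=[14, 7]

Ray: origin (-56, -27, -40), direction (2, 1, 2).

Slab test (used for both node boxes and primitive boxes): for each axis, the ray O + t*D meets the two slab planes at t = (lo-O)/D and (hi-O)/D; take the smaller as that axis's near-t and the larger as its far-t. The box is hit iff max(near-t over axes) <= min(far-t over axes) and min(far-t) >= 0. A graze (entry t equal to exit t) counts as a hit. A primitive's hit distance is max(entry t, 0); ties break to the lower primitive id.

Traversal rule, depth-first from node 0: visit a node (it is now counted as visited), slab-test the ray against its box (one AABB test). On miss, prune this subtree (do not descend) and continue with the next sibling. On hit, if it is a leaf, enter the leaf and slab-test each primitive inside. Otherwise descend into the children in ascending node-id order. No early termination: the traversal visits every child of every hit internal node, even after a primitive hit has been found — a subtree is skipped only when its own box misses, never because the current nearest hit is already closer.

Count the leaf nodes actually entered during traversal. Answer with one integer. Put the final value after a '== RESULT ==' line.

Traverse from the root:
N0 x:[43/2,39] y:[9,43] z:[10,59/2] -> hit [43/2,59/2], descend [4, 25]
  N4 x:[43/2,32] y:[17,40] z:[12,55/2] -> hit [43/2,55/2], descend [9, 17]
    N9 x:[43/2,57/2] y:[17,40] z:[35/2,55/2] -> hit [43/2,55/2], descend [13, 20]
      N13 x:[26,57/2] y:[17,40] z:[35/2,45/2] -> miss, prune
      N20 x:[43/2,53/2] y:[17,26] z:[39/2,55/2] -> hit [43/2,26], descend [28, 31]
        N28 x:[43/2,53/2] y:[17,25] z:[25,55/2] -> hit [25,25], descend [23, 34]
          N23 x:[43/2,23] y:[17,21] z:[25,55/2] -> miss, prune
          N34 x:[24,53/2] y:[22,25] z:[25,55/2] -> hit [25,25] leaf, test {P5@t=25}
        N31 x:[23,49/2] y:[22,26] z:[39/2,41/2] -> miss, prune
    N17 x:[47/2,32] y:[17,36] z:[12,35/2] -> miss, prune
  N25 x:[65/2,39] y:[9,43] z:[10,59/2] -> miss, prune

11 AABB tests over nodes [0, 4, 9, 13, 20, 28, 23, 34, 31, 17, 25]; 1 leaf entered; closest P5.

== RESULT ==
1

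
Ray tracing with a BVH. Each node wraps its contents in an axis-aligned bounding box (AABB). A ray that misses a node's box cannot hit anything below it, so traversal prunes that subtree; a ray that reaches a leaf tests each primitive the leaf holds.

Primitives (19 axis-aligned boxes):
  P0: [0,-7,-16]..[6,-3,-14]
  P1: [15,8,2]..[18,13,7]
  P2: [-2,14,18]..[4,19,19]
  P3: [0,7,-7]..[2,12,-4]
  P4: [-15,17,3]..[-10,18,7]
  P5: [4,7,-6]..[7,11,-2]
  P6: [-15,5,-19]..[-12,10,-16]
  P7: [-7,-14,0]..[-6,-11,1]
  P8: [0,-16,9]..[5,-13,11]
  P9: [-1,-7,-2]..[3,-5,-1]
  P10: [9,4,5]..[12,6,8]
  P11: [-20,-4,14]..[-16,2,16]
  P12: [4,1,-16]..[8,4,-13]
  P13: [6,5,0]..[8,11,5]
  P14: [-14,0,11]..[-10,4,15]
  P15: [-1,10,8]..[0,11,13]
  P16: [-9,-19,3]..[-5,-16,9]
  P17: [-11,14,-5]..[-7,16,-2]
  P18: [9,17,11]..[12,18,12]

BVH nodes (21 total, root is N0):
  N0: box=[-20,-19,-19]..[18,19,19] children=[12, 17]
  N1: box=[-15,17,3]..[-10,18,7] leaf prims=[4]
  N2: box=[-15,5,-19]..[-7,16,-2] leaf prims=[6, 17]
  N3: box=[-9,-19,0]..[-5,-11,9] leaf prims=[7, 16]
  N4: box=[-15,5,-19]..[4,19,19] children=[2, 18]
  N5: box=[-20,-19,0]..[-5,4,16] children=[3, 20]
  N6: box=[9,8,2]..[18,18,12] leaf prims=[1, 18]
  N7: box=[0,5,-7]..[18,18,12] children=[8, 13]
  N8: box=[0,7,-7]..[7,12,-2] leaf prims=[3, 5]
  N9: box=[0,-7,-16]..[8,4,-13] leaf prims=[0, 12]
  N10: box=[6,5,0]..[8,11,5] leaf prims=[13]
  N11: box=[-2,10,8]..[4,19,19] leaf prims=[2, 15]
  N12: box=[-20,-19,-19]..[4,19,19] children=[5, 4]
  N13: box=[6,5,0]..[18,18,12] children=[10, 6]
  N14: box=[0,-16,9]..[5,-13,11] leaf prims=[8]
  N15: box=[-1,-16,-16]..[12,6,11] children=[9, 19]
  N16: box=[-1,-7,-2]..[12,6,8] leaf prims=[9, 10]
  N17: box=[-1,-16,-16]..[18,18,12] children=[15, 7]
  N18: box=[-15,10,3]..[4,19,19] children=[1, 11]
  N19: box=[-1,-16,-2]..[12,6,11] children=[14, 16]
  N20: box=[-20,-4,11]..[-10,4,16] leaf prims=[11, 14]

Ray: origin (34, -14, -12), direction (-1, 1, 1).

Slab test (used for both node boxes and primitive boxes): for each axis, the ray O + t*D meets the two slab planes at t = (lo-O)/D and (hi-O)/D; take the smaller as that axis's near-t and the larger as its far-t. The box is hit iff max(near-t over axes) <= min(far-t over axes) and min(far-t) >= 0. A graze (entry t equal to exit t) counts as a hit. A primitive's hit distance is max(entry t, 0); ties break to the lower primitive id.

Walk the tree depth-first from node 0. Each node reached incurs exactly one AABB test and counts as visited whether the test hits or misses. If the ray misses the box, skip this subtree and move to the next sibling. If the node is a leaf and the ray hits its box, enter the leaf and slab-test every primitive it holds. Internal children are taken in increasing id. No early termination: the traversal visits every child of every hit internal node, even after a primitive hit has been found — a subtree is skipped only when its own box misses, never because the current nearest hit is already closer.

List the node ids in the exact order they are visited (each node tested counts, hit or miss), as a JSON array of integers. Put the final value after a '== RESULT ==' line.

Walk:
N0 x:[16,54] y:[-5,33] z:[-7,31] -> hit [16,31], descend [12, 17]
  N12 x:[30,54] y:[-5,33] z:[-7,31] -> hit [30,31], descend [4, 5]
    N4 x:[30,49] y:[19,33] z:[-7,31] -> hit [30,31], descend [2, 18]
      N2 x:[41,49] y:[19,30] z:[-7,10] -> miss, prune
      N18 x:[30,49] y:[24,33] z:[15,31] -> hit [30,31], descend [1, 11]
        N1 x:[44,49] y:[31,32] z:[15,19] -> miss, prune
        N11 x:[30,36] y:[24,33] z:[20,31] -> hit [30,31] leaf, test {P2@t=30, P15(miss)}
    N5 x:[39,54] y:[-5,18] z:[12,28] -> miss, prune
  N17 x:[16,35] y:[-2,32] z:[-4,24] -> hit [16,24], descend [7, 15]
    N7 x:[16,34] y:[19,32] z:[5,24] -> hit [19,24], descend [8, 13]
      N8 x:[27,34] y:[21,26] z:[5,10] -> miss, prune
      N13 x:[16,28] y:[19,32] z:[12,24] -> hit [19,24], descend [6, 10]
        N6 x:[16,25] y:[22,32] z:[14,24] -> hit [22,24] leaf, test {P1(miss), P18(miss)}
        N10 x:[26,28] y:[19,25] z:[12,17] -> miss, prune
    N15 x:[22,35] y:[-2,20] z:[-4,23] -> miss, prune

15 AABB tests over nodes [0, 12, 4, 2, 18, 1, 11, 5, 17, 7, 8, 13, 6, 10, 15]; 2 leaves entered; closest P2.

== RESULT ==
[0, 12, 4, 2, 18, 1, 11, 5, 17, 7, 8, 13, 6, 10, 15]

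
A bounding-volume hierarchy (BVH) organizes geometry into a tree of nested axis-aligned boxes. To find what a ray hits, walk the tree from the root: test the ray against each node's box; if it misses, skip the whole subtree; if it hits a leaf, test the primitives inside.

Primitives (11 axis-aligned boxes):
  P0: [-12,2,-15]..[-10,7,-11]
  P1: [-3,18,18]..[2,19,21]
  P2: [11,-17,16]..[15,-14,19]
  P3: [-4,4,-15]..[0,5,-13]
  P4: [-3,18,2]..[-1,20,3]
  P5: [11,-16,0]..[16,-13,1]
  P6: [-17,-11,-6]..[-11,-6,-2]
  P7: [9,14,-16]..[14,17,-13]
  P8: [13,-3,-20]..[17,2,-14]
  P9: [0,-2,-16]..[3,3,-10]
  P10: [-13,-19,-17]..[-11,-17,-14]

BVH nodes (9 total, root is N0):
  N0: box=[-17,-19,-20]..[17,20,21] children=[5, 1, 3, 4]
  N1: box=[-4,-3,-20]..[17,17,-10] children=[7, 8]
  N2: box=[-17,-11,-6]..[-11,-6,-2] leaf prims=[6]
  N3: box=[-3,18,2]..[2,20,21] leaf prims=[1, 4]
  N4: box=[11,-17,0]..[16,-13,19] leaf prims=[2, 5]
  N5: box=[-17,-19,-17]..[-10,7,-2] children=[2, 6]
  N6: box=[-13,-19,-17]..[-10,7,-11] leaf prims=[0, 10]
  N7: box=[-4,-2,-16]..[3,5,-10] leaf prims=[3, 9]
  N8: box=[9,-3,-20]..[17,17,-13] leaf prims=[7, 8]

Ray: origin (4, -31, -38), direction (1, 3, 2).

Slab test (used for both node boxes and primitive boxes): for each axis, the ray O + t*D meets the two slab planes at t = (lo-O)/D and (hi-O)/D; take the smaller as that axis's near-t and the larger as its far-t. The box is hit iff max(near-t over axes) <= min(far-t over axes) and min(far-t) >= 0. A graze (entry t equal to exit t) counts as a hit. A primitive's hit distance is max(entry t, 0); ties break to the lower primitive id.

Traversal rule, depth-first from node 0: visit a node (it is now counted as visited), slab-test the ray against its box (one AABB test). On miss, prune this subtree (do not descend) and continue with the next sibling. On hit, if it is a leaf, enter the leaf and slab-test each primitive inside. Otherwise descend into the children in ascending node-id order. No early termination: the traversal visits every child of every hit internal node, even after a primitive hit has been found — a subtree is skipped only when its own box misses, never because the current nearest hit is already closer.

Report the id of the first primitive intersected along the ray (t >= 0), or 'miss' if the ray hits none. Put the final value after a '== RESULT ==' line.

Trace the traversal:
N0 x:[-21,13] y:[4,17] z:[9,59/2] -> hit [9,13], descend [1, 3, 4, 5]
  N1 x:[-8,13] y:[28/3,16] z:[9,14] -> hit [28/3,13], descend [7, 8]
    N7 x:[-8,-1] y:[29/3,12] z:[11,14] -> miss, prune
    N8 x:[5,13] y:[28/3,16] z:[9,25/2] -> hit [28/3,25/2] leaf, test {P7(miss), P8@t=28/3}
  N3 x:[-7,-2] y:[49/3,17] z:[20,59/2] -> miss, prune
  N4 x:[7,12] y:[14/3,6] z:[19,57/2] -> miss, prune
  N5 x:[-21,-14] y:[4,38/3] z:[21/2,18] -> miss, prune

Visited [0, 1, 7, 8, 3, 4, 5]. Tests: 7 box, 1 leaf. Nearest: P8.

== RESULT ==
8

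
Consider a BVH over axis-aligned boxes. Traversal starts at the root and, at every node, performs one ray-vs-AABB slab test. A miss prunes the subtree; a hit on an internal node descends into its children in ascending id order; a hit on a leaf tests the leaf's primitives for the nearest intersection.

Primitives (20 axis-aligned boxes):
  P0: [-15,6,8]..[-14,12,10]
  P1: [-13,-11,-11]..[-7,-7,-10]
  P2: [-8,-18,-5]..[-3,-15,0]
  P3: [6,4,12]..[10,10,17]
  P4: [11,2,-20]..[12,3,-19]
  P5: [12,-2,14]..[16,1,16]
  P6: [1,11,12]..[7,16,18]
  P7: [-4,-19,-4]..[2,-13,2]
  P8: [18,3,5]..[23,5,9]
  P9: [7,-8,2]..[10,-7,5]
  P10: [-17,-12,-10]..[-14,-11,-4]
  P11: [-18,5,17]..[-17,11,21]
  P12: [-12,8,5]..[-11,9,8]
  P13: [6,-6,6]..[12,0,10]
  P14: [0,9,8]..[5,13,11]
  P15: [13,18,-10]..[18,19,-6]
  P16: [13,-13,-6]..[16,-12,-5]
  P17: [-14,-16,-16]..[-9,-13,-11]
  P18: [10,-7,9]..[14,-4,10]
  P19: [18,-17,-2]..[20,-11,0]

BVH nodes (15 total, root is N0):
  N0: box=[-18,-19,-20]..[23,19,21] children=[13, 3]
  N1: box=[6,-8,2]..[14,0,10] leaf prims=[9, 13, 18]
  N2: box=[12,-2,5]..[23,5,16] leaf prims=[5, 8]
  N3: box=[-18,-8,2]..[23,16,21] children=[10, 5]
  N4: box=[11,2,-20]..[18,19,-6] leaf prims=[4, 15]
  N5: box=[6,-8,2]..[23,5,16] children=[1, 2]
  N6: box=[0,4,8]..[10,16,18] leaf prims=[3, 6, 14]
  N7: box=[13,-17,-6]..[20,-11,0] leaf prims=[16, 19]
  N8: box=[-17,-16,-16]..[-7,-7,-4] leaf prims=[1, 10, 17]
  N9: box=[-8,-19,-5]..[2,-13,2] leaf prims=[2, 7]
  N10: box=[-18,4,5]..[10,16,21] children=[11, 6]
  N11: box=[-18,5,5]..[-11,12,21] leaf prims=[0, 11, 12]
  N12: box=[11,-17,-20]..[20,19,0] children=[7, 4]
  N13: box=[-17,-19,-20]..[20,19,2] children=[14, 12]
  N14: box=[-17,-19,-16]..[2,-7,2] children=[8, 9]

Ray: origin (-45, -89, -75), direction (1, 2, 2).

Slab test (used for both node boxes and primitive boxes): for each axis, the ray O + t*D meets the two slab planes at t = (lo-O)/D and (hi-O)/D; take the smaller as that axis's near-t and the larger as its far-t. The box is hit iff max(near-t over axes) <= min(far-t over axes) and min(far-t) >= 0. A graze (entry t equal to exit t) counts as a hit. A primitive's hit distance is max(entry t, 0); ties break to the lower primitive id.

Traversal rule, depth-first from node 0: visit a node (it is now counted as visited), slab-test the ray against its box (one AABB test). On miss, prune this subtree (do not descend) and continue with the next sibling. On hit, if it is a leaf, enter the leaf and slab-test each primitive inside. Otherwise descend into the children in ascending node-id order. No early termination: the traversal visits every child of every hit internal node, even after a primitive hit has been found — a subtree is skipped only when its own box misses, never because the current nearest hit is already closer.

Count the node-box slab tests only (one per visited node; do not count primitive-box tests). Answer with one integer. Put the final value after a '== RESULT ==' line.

Walk:
N0 x:[27,68] y:[35,54] z:[55/2,48] -> hit [35,48], descend [3, 13]
  N3 x:[27,68] y:[81/2,105/2] z:[77/2,48] -> hit [81/2,48], descend [5, 10]
    N5 x:[51,68] y:[81/2,47] z:[77/2,91/2] -> miss, prune
    N10 x:[27,55] y:[93/2,105/2] z:[40,48] -> hit [93/2,48], descend [6, 11]
      N6 x:[45,55] y:[93/2,105/2] z:[83/2,93/2] -> hit [93/2,93/2] leaf, test {P3(miss), P6(miss), P14(miss)}
      N11 x:[27,34] y:[47,101/2] z:[40,48] -> miss, prune
  N13 x:[28,65] y:[35,54] z:[55/2,77/2] -> hit [35,77/2], descend [12, 14]
    N12 x:[56,65] y:[36,54] z:[55/2,75/2] -> miss, prune
    N14 x:[28,47] y:[35,41] z:[59/2,77/2] -> hit [35,77/2], descend [8, 9]
      N8 x:[28,38] y:[73/2,41] z:[59/2,71/2] -> miss, prune
      N9 x:[37,47] y:[35,38] z:[35,77/2] -> hit [37,38] leaf, test {P2@t=37, P7(miss)}

Summary -> nodes [0, 3, 5, 10, 6, 11, 13, 12, 14, 8, 9]; box-tests=11; leaf-entries=2; first=P2

== RESULT ==
11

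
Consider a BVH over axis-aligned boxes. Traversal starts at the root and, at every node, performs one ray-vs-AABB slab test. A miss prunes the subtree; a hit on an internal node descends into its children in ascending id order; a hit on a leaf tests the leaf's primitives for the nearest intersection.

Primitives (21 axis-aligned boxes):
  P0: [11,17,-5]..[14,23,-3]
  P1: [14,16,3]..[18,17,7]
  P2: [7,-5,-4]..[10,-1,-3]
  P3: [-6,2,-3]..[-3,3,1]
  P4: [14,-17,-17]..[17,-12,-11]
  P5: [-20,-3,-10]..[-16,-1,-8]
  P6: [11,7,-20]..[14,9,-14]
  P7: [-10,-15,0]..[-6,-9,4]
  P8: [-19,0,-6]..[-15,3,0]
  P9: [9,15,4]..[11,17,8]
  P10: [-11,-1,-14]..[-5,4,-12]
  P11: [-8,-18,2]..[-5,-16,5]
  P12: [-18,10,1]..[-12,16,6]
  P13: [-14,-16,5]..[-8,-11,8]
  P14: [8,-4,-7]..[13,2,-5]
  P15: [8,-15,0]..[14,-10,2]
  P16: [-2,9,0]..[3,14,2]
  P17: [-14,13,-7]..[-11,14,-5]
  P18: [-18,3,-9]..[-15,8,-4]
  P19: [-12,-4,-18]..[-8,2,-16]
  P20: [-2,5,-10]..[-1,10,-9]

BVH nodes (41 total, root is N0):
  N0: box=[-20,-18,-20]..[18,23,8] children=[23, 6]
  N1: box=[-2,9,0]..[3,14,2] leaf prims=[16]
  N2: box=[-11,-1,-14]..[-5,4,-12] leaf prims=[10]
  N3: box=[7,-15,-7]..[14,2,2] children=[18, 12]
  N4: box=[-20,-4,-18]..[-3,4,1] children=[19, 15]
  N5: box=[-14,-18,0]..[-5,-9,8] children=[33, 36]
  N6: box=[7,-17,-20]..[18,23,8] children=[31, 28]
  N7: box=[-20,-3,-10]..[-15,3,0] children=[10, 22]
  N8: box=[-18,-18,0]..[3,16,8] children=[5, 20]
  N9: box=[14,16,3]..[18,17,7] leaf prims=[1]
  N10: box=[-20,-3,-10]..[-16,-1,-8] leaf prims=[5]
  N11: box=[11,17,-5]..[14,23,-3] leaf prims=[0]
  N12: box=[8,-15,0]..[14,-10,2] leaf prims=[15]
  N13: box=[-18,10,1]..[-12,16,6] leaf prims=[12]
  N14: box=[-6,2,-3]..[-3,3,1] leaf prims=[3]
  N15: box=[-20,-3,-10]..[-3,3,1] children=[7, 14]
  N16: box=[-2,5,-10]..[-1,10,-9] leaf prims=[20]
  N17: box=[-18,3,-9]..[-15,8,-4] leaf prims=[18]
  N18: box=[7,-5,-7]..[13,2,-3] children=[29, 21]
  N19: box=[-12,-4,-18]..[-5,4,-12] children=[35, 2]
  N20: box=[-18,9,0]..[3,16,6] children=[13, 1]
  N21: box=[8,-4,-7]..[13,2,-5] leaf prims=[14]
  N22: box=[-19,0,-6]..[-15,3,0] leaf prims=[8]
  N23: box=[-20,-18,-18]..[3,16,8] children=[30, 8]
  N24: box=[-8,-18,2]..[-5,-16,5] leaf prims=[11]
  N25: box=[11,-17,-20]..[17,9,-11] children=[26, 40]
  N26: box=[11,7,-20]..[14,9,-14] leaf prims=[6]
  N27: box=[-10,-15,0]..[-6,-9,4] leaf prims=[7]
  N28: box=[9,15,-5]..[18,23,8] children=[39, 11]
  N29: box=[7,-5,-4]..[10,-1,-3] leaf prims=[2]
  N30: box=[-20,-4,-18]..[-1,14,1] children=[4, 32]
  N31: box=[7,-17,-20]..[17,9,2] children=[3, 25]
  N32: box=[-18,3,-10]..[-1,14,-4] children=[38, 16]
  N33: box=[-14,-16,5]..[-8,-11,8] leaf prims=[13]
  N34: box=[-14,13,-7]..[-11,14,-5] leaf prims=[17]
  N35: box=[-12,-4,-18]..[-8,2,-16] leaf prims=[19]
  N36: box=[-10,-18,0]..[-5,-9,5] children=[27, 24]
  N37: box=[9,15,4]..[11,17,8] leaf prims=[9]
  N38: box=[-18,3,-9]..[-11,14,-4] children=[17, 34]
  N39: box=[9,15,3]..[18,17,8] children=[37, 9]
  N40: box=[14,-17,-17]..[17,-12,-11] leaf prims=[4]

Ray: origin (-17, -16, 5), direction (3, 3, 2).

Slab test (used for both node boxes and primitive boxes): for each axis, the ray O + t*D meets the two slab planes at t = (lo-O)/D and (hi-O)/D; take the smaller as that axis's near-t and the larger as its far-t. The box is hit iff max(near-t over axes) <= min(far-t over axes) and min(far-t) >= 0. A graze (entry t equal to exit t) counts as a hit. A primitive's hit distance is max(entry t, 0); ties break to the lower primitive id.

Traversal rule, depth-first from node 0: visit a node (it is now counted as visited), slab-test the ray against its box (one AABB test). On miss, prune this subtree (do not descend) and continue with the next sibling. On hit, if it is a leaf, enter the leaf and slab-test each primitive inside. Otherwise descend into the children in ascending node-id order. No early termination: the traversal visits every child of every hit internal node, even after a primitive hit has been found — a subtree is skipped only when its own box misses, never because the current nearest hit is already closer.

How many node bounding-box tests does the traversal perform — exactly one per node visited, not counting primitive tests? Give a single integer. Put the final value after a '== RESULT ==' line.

Traverse from the root:
N0 x:[-1,35/3] y:[-2/3,13] z:[-25/2,3/2] -> hit [-2/3,3/2], descend [6, 23]
  N6 x:[8,35/3] y:[-1/3,13] z:[-25/2,3/2] -> miss, prune
  N23 x:[-1,20/3] y:[-2/3,32/3] z:[-23/2,3/2] -> hit [-2/3,3/2], descend [8, 30]
    N8 x:[-1/3,20/3] y:[-2/3,32/3] z:[-5/2,3/2] -> hit [-1/3,3/2], descend [5, 20]
      N5 x:[1,4] y:[-2/3,7/3] z:[-5/2,3/2] -> hit [1,3/2], descend [33, 36]
        N33 x:[1,3] y:[0,5/3] z:[0,3/2] -> hit [1,3/2] leaf, test {P13@t=1}
        N36 x:[7/3,4] y:[-2/3,7/3] z:[-5/2,0] -> miss, prune
      N20 x:[-1/3,20/3] y:[25/3,32/3] z:[-5/2,1/2] -> miss, prune
    N30 x:[-1,16/3] y:[4,10] z:[-23/2,-2] -> miss, prune

Visited [0, 6, 23, 8, 5, 33, 36, 20, 30]. Tests: 9 box, 1 leaf. Nearest: P13.

== RESULT ==
9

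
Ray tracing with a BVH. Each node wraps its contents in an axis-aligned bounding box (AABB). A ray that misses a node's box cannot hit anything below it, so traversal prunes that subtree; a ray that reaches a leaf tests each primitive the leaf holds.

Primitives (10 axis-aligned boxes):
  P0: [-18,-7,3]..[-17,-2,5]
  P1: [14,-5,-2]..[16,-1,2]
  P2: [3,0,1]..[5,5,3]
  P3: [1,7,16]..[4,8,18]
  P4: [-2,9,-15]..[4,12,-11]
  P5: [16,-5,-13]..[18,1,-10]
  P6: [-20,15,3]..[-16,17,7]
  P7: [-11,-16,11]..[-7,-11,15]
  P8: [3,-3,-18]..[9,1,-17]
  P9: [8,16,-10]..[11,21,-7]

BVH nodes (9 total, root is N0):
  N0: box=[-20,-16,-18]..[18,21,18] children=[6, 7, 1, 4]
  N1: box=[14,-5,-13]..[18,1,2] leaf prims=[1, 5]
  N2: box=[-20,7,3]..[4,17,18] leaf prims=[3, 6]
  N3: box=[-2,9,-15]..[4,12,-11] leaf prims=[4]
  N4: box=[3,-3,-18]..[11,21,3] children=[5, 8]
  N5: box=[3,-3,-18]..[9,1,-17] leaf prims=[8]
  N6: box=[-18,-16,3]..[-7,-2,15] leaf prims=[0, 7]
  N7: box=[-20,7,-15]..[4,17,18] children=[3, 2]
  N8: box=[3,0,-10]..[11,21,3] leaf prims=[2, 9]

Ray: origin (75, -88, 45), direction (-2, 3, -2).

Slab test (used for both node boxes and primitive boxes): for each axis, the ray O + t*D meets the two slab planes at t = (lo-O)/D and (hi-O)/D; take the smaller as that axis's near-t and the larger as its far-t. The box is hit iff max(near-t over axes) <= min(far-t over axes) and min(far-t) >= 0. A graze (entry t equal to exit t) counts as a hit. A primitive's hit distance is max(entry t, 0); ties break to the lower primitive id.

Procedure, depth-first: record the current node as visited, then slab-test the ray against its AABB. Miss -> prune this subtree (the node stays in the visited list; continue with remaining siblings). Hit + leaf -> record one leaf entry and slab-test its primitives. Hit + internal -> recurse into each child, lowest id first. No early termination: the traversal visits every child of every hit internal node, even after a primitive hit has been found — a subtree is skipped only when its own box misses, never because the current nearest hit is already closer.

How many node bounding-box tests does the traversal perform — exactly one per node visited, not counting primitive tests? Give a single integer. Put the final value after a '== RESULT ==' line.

Traverse from the root:
N0 x:[57/2,95/2] y:[24,109/3] z:[27/2,63/2] -> hit [57/2,63/2], descend [1, 4, 6, 7]
  N1 x:[57/2,61/2] y:[83/3,89/3] z:[43/2,29] -> hit [57/2,29] leaf, test {P1(miss), P5@t=57/2}
  N4 x:[32,36] y:[85/3,109/3] z:[21,63/2] -> miss, prune
  N6 x:[41,93/2] y:[24,86/3] z:[15,21] -> miss, prune
  N7 x:[71/2,95/2] y:[95/3,35] z:[27/2,30] -> miss, prune

order=[0, 1, 4, 6, 7]  |boxes|=5  |leaves|=1  hit=P5

== RESULT ==
5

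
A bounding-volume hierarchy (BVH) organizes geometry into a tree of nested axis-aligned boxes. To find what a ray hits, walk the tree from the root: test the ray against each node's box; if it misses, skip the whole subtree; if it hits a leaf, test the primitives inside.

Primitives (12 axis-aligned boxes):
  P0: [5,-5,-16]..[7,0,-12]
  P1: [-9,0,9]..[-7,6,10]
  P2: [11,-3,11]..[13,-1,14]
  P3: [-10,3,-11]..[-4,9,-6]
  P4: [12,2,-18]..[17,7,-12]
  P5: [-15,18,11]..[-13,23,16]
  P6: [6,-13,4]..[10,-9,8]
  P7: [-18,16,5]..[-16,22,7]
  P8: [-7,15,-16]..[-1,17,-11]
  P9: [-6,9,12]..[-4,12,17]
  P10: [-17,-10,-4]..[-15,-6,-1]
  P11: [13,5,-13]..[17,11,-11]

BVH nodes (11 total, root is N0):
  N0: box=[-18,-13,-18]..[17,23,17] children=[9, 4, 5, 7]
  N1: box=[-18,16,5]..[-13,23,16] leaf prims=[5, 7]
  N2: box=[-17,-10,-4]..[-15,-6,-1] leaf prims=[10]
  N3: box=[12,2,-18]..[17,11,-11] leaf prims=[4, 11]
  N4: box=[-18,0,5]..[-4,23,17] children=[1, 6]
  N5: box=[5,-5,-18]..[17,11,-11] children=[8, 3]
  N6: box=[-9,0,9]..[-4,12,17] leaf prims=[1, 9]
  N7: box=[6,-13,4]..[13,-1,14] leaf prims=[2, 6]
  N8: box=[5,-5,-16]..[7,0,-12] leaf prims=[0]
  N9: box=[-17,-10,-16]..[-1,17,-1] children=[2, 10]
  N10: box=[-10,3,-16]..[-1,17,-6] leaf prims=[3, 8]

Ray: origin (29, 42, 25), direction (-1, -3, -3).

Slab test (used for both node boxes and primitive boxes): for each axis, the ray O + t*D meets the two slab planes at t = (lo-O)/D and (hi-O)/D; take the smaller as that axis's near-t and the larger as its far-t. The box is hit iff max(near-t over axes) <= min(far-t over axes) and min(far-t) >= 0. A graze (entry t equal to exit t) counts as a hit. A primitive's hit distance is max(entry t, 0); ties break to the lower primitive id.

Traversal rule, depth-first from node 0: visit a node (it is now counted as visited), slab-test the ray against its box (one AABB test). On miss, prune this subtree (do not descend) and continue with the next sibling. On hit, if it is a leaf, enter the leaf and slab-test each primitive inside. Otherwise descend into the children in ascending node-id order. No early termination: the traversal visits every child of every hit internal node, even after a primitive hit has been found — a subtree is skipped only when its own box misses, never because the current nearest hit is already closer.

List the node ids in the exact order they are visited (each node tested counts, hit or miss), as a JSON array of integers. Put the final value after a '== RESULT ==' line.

Traverse from the root:
N0 x:[12,47] y:[19/3,55/3] z:[8/3,43/3] -> hit [12,43/3], descend [4, 5, 7, 9]
  N4 x:[33,47] y:[19/3,14] z:[8/3,20/3] -> miss, prune
  N5 x:[12,24] y:[31/3,47/3] z:[12,43/3] -> hit [12,43/3], descend [3, 8]
    N3 x:[12,17] y:[31/3,40/3] z:[12,43/3] -> hit [12,40/3] leaf, test {P4@t=37/3, P11@t=12}
    N8 x:[22,24] y:[14,47/3] z:[37/3,41/3] -> miss, prune
  N7 x:[16,23] y:[43/3,55/3] z:[11/3,7] -> miss, prune
  N9 x:[30,46] y:[25/3,52/3] z:[26/3,41/3] -> miss, prune

Visited [0, 4, 5, 3, 8, 7, 9]. Tests: 7 box, 1 leaf. Nearest: P11.

== RESULT ==
[0, 4, 5, 3, 8, 7, 9]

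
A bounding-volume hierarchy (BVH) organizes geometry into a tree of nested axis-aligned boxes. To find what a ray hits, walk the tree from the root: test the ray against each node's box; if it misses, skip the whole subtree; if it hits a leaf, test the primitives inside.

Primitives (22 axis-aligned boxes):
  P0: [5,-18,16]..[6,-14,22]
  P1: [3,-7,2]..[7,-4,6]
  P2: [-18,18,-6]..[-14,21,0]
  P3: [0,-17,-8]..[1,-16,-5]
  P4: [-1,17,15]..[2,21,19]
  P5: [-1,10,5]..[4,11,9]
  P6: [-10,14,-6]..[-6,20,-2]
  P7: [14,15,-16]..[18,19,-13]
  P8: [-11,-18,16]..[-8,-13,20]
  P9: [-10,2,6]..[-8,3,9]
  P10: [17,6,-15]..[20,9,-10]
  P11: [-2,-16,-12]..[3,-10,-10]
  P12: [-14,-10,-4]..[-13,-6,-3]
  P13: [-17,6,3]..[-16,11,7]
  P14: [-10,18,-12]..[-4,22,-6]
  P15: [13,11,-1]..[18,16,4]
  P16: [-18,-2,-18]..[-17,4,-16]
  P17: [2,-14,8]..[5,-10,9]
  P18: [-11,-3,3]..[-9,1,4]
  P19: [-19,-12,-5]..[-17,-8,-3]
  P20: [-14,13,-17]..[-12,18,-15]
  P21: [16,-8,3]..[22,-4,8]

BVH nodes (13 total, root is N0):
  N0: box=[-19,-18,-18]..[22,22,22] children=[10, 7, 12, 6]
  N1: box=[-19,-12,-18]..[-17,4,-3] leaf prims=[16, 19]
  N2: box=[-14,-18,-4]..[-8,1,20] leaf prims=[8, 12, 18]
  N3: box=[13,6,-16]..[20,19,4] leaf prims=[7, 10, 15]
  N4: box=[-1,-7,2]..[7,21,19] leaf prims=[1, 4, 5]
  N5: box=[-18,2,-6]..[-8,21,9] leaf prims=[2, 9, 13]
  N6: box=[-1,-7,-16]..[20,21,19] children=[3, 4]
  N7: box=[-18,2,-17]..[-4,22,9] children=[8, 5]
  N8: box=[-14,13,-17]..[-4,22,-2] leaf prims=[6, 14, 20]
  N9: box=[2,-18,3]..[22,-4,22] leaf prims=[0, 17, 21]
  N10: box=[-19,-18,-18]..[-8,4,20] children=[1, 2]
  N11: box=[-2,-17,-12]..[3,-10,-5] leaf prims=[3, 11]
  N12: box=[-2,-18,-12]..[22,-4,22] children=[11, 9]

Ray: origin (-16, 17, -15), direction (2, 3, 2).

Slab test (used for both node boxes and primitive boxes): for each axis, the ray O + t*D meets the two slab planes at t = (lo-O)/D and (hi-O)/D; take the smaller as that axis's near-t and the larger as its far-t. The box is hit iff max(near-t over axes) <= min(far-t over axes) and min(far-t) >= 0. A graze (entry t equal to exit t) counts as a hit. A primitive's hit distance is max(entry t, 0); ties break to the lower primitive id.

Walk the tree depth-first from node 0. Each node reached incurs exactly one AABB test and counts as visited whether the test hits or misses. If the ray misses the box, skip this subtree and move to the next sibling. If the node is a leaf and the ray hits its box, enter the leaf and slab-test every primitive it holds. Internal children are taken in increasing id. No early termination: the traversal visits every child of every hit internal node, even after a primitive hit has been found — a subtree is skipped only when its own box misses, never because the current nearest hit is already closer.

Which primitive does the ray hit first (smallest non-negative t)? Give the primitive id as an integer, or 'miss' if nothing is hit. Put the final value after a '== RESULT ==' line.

Traverse from the root:
N0 x:[-3/2,19] y:[-35/3,5/3] z:[-3/2,37/2] -> hit [-3/2,5/3], descend [6, 7, 10, 12]
  N6 x:[15/2,18] y:[-8,4/3] z:[-1/2,17] -> miss, prune
  N7 x:[-1,6] y:[-5,5/3] z:[-1,12] -> hit [-1,5/3], descend [5, 8]
    N5 x:[-1,4] y:[-5,4/3] z:[9/2,12] -> miss, prune
    N8 x:[1,6] y:[-4/3,5/3] z:[-1,13/2] -> hit [1,5/3] leaf, test {P6(miss), P14(miss), P20(miss)}
  N10 x:[-3/2,4] y:[-35/3,-13/3] z:[-3/2,35/2] -> miss, prune
  N12 x:[7,19] y:[-35/3,-7] z:[3/2,37/2] -> miss, prune

order=[0, 6, 7, 5, 8, 10, 12]  |boxes|=7  |leaves|=1  hit=miss

== RESULT ==
miss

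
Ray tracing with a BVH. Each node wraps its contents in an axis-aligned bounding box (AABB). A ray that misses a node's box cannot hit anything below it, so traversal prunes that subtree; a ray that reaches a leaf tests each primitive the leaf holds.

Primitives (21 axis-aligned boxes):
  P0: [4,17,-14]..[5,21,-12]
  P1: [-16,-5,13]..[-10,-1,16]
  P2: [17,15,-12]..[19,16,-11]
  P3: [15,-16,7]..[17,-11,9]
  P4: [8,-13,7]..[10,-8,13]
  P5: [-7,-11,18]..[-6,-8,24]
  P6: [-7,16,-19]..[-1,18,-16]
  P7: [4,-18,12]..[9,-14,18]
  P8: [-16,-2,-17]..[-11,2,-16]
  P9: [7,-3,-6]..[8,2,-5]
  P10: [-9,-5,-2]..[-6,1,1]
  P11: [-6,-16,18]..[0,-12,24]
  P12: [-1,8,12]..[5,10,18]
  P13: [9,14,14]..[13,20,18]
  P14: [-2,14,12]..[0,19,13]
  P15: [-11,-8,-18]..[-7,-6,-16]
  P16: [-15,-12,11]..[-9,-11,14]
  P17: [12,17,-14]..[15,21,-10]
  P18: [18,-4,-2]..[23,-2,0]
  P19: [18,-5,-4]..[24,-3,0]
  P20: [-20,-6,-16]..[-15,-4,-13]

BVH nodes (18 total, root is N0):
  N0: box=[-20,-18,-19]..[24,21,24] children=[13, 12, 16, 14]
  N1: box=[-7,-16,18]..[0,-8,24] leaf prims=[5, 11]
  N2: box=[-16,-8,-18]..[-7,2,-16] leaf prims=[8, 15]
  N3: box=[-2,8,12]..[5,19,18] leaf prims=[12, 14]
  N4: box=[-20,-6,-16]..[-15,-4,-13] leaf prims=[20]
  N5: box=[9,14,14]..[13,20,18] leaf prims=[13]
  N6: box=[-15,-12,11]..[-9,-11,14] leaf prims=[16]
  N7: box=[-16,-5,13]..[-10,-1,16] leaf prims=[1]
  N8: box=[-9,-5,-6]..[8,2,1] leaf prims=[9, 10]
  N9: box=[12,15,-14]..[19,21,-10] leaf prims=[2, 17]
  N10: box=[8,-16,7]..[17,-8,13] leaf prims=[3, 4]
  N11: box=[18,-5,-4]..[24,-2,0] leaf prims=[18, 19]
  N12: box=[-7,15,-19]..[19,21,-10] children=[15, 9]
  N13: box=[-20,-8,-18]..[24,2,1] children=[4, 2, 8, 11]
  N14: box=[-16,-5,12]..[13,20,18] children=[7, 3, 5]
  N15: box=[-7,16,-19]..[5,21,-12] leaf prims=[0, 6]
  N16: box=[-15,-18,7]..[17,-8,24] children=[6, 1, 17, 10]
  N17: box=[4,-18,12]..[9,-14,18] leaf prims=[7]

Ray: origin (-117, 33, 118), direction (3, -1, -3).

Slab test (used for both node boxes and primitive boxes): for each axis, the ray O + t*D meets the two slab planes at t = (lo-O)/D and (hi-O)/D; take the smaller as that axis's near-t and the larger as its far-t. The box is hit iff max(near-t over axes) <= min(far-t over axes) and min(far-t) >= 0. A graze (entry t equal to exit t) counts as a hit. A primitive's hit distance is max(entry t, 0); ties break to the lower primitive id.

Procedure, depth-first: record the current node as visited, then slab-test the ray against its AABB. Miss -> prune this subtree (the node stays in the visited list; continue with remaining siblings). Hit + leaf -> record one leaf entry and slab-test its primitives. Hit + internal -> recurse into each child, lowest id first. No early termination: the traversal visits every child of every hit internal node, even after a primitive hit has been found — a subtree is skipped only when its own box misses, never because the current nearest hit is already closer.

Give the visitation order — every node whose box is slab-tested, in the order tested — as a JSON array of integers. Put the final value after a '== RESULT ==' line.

Walk:
N0 x:[97/3,47] y:[12,51] z:[94/3,137/3] -> hit [97/3,137/3], descend [12, 13, 14, 16]
  N12 x:[110/3,136/3] y:[12,18] z:[128/3,137/3] -> miss, prune
  N13 x:[97/3,47] y:[31,41] z:[39,136/3] -> hit [39,41], descend [2, 4, 8, 11]
    N2 x:[101/3,110/3] y:[31,41] z:[134/3,136/3] -> miss, prune
    N4 x:[97/3,34] y:[37,39] z:[131/3,134/3] -> miss, prune
    N8 x:[36,125/3] y:[31,38] z:[39,124/3] -> miss, prune
    N11 x:[45,47] y:[35,38] z:[118/3,122/3] -> miss, prune
  N14 x:[101/3,130/3] y:[13,38] z:[100/3,106/3] -> hit [101/3,106/3], descend [3, 5, 7]
    N3 x:[115/3,122/3] y:[14,25] z:[100/3,106/3] -> miss, prune
    N5 x:[42,130/3] y:[13,19] z:[100/3,104/3] -> miss, prune
    N7 x:[101/3,107/3] y:[34,38] z:[34,35] -> hit [34,35] leaf, test {P1@t=34}
  N16 x:[34,134/3] y:[41,51] z:[94/3,37] -> miss, prune

12 AABB tests over nodes [0, 12, 13, 2, 4, 8, 11, 14, 3, 5, 7, 16]; 1 leaf entered; closest P1.

== RESULT ==
[0, 12, 13, 2, 4, 8, 11, 14, 3, 5, 7, 16]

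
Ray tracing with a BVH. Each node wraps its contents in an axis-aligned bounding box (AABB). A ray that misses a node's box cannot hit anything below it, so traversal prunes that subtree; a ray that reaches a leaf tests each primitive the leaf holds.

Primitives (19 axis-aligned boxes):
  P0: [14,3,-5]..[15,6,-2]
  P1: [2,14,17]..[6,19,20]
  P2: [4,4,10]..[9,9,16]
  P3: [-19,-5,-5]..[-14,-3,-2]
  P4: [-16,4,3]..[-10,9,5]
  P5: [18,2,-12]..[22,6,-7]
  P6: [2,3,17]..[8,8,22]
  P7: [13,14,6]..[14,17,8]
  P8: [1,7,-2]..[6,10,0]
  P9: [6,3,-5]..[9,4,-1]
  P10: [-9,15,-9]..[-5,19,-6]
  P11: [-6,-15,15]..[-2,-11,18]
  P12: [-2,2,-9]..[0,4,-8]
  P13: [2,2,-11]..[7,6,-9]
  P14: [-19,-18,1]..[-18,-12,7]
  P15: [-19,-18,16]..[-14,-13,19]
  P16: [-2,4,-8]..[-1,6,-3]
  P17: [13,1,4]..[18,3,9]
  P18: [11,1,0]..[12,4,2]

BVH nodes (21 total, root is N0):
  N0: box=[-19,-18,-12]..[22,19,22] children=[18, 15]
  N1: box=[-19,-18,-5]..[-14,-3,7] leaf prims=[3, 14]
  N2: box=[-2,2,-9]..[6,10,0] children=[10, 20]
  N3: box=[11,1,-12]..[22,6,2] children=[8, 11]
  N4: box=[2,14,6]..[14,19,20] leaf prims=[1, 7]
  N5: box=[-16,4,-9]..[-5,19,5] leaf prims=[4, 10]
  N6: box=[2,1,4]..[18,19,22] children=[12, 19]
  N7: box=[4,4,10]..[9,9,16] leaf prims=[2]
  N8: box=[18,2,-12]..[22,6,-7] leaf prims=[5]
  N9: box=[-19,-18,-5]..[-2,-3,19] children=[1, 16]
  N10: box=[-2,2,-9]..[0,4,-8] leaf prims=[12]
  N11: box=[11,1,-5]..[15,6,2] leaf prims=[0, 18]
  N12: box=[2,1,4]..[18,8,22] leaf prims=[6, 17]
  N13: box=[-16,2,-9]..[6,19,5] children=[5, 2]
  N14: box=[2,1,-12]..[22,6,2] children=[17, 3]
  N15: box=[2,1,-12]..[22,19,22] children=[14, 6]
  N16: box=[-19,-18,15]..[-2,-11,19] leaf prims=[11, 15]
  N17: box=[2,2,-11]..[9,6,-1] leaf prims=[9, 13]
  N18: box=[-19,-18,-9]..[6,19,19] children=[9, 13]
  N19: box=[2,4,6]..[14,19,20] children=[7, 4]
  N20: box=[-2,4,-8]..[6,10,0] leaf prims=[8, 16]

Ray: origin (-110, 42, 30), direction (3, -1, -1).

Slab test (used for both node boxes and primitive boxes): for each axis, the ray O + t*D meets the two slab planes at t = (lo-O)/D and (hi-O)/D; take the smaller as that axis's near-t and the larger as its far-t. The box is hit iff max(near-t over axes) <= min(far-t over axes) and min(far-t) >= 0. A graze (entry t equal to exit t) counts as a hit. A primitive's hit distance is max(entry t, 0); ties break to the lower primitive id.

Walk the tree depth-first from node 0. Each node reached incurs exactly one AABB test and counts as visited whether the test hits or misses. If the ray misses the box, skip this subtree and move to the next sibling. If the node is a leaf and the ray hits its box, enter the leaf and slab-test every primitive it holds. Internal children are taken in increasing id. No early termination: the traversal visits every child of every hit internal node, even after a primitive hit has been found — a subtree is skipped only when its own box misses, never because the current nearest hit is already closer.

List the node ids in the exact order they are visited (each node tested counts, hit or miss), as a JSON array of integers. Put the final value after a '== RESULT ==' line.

Trace the traversal:
N0 x:[91/3,44] y:[23,60] z:[8,42] -> hit [91/3,42], descend [15, 18]
  N15 x:[112/3,44] y:[23,41] z:[8,42] -> hit [112/3,41], descend [6, 14]
    N6 x:[112/3,128/3] y:[23,41] z:[8,26] -> miss, prune
    N14 x:[112/3,44] y:[36,41] z:[28,42] -> hit [112/3,41], descend [3, 17]
      N3 x:[121/3,44] y:[36,41] z:[28,42] -> hit [121/3,41], descend [8, 11]
        N8 x:[128/3,44] y:[36,40] z:[37,42] -> miss, prune
        N11 x:[121/3,125/3] y:[36,41] z:[28,35] -> miss, prune
      N17 x:[112/3,119/3] y:[36,40] z:[31,41] -> hit [112/3,119/3] leaf, test {P9(miss), P13@t=39}
  N18 x:[91/3,116/3] y:[23,60] z:[11,39] -> hit [91/3,116/3], descend [9, 13]
    N9 x:[91/3,36] y:[45,60] z:[11,35] -> miss, prune
    N13 x:[94/3,116/3] y:[23,40] z:[25,39] -> hit [94/3,116/3], descend [2, 5]
      N2 x:[36,116/3] y:[32,40] z:[30,39] -> hit [36,116/3], descend [10, 20]
        N10 x:[36,110/3] y:[38,40] z:[38,39] -> miss, prune
        N20 x:[36,116/3] y:[32,38] z:[30,38] -> hit [36,38] leaf, test {P8(miss), P16@t=36}
      N5 x:[94/3,35] y:[23,38] z:[25,39] -> hit [94/3,35] leaf, test {P4(miss), P10(miss)}

Visited [0, 15, 6, 14, 3, 8, 11, 17, 18, 9, 13, 2, 10, 20, 5]. Tests: 15 box, 3 leaf. Nearest: P16.

== RESULT ==
[0, 15, 6, 14, 3, 8, 11, 17, 18, 9, 13, 2, 10, 20, 5]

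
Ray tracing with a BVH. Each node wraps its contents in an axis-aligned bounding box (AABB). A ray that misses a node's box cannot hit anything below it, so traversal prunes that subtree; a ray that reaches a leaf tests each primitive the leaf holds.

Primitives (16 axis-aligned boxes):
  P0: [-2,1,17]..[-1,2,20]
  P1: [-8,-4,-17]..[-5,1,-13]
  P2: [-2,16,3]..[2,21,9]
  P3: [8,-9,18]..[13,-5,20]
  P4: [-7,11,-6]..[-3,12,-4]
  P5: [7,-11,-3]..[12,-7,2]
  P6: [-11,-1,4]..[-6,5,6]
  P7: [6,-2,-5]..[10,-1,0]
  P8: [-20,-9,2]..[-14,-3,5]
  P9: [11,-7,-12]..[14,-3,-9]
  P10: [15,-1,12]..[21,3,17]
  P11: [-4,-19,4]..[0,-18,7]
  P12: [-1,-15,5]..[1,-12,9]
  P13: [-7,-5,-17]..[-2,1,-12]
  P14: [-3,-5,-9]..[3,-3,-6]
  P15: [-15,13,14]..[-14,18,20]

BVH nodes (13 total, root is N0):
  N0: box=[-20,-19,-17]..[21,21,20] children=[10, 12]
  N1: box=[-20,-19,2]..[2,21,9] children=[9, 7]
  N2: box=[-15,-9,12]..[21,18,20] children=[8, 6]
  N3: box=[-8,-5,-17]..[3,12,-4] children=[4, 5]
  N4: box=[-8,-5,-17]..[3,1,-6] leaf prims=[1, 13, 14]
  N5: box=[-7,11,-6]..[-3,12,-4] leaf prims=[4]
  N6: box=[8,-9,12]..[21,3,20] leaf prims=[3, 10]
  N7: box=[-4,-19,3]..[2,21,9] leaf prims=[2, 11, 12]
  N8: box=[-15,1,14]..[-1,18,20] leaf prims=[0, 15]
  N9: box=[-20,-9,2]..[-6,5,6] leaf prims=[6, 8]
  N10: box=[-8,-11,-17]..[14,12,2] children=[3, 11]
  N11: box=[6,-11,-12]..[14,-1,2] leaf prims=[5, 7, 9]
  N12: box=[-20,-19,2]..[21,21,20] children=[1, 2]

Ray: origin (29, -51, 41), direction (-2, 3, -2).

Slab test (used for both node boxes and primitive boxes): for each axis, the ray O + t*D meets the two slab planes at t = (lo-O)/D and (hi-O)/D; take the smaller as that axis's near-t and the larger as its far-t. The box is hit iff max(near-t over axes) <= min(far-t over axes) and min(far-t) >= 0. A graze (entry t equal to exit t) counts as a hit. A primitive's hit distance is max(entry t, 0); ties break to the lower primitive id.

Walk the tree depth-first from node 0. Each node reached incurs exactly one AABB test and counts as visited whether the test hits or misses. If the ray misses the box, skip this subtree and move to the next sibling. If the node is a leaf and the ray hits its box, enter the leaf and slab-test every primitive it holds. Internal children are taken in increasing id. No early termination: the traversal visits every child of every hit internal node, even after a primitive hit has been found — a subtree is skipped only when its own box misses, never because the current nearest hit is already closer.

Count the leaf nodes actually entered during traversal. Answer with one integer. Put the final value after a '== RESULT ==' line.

Trace the traversal:
N0 x:[4,49/2] y:[32/3,24] z:[21/2,29] -> hit [32/3,24], descend [10, 12]
  N10 x:[15/2,37/2] y:[40/3,21] z:[39/2,29] -> miss, prune
  N12 x:[4,49/2] y:[32/3,24] z:[21/2,39/2] -> hit [32/3,39/2], descend [1, 2]
    N1 x:[27/2,49/2] y:[32/3,24] z:[16,39/2] -> hit [16,39/2], descend [7, 9]
      N7 x:[27/2,33/2] y:[32/3,24] z:[16,19] -> hit [16,33/2] leaf, test {P2(miss), P11(miss), P12(miss)}
      N9 x:[35/2,49/2] y:[14,56/3] z:[35/2,39/2] -> hit [35/2,56/3] leaf, test {P6@t=35/2, P8(miss)}
    N2 x:[4,22] y:[14,23] z:[21/2,29/2] -> hit [14,29/2], descend [6, 8]
      N6 x:[4,21/2] y:[14,18] z:[21/2,29/2] -> miss, prune
      N8 x:[15,22] y:[52/3,23] z:[21/2,27/2] -> miss, prune

Visited [0, 10, 12, 1, 7, 9, 2, 6, 8]. Tests: 9 box, 2 leaf. Nearest: P6.

== RESULT ==
2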